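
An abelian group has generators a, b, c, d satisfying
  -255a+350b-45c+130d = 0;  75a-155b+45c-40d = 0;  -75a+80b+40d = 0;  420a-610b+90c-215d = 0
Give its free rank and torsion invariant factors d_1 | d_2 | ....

Answer: M ≅ ℤ/5 ⊕ ℤ/15 ⊕ ℤ/45 ⊕ ℤ/45

Derivation:
rank_ℚ(R)=4; free=4−4=0
SNF(R) diag = [5, 15, 45, 45] → torsion [5, 15, 45, 45]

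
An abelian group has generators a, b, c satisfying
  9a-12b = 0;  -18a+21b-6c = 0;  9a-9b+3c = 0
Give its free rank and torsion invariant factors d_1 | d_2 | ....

Answer: M ≅ ℤ/3 ⊕ ℤ/3 ⊕ ℤ/9

Derivation:
rank_ℚ(R)=3; free=3−3=0
SNF(R) diag = [3, 3, 9] → torsion [3, 3, 9]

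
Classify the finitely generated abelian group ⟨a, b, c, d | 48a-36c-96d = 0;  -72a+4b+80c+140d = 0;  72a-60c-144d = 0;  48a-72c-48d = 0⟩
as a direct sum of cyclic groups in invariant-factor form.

Answer: M ≅ ℤ/4 ⊕ ℤ/12 ⊕ ℤ/24 ⊕ ℤ/48

Derivation:
rank_ℚ(R)=4; free=4−4=0
SNF(R) diag = [4, 12, 24, 48] → torsion [4, 12, 24, 48]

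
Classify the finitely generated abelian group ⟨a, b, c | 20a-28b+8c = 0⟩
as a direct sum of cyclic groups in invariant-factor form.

rank_ℚ(R)=1; free=3−1=2
SNF(R) diag = [4] → torsion [4]

Answer: M ≅ ℤ^2 ⊕ ℤ/4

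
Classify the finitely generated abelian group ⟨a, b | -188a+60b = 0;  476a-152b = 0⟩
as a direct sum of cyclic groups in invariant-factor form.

Answer: M ≅ ℤ/4 ⊕ ℤ/4

Derivation:
rank_ℚ(R)=2; free=2−2=0
SNF(R) diag = [4, 4] → torsion [4, 4]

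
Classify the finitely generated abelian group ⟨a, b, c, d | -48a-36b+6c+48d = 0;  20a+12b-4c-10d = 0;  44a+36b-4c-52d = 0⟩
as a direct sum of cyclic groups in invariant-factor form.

Answer: M ≅ ℤ^1 ⊕ ℤ/2 ⊕ ℤ/6 ⊕ ℤ/12

Derivation:
rank_ℚ(R)=3; free=4−3=1
SNF(R) diag = [2, 6, 12] → torsion [2, 6, 12]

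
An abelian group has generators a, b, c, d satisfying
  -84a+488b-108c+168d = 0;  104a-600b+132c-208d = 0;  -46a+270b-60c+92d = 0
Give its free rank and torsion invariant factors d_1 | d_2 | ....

rank_ℚ(R)=3; free=4−3=1
SNF(R) diag = [2, 4, 12] → torsion [2, 4, 12]

Answer: M ≅ ℤ^1 ⊕ ℤ/2 ⊕ ℤ/4 ⊕ ℤ/12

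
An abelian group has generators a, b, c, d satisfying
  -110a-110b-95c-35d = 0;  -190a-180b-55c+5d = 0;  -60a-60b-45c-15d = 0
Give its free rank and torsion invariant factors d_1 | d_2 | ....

rank_ℚ(R)=3; free=4−3=1
SNF(R) diag = [5, 10, 30] → torsion [5, 10, 30]

Answer: M ≅ ℤ^1 ⊕ ℤ/5 ⊕ ℤ/10 ⊕ ℤ/30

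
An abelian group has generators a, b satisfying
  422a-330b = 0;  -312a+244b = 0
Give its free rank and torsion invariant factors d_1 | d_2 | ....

rank_ℚ(R)=2; free=2−2=0
SNF(R) diag = [2, 4] → torsion [2, 4]

Answer: M ≅ ℤ/2 ⊕ ℤ/4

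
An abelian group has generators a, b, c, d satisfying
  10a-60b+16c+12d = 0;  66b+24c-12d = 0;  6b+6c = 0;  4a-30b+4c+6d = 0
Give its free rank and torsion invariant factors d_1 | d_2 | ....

Answer: M ≅ ℤ/2 ⊕ ℤ/6 ⊕ ℤ/6 ⊕ ℤ/6

Derivation:
rank_ℚ(R)=4; free=4−4=0
SNF(R) diag = [2, 6, 6, 6] → torsion [2, 6, 6, 6]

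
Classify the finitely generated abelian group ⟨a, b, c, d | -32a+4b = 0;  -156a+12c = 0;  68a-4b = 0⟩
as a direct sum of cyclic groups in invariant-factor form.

rank_ℚ(R)=3; free=4−3=1
SNF(R) diag = [4, 12, 36] → torsion [4, 12, 36]

Answer: M ≅ ℤ^1 ⊕ ℤ/4 ⊕ ℤ/12 ⊕ ℤ/36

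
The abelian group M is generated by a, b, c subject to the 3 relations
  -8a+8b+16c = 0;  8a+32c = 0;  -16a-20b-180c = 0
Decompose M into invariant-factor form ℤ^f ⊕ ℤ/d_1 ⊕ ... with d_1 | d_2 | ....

rank_ℚ(R)=3; free=3−3=0
SNF(R) diag = [4, 8, 8] → torsion [4, 8, 8]

Answer: M ≅ ℤ/4 ⊕ ℤ/8 ⊕ ℤ/8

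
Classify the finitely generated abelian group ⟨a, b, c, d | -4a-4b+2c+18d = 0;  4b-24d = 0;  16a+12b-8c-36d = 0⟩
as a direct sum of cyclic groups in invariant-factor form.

Answer: M ≅ ℤ^1 ⊕ ℤ/2 ⊕ ℤ/4 ⊕ ℤ/12

Derivation:
rank_ℚ(R)=3; free=4−3=1
SNF(R) diag = [2, 4, 12] → torsion [2, 4, 12]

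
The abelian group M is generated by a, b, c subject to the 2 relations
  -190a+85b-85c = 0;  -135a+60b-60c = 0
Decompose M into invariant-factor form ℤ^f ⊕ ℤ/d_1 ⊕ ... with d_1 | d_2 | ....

Answer: M ≅ ℤ^1 ⊕ ℤ/5 ⊕ ℤ/15

Derivation:
rank_ℚ(R)=2; free=3−2=1
SNF(R) diag = [5, 15] → torsion [5, 15]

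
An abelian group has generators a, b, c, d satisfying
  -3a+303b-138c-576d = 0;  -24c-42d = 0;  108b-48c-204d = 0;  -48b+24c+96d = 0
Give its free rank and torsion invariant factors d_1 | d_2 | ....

Answer: M ≅ ℤ/3 ⊕ ℤ/6 ⊕ ℤ/12 ⊕ ℤ/24

Derivation:
rank_ℚ(R)=4; free=4−4=0
SNF(R) diag = [3, 6, 12, 24] → torsion [3, 6, 12, 24]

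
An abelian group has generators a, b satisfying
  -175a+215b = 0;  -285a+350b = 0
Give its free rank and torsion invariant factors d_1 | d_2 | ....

rank_ℚ(R)=2; free=2−2=0
SNF(R) diag = [5, 5] → torsion [5, 5]

Answer: M ≅ ℤ/5 ⊕ ℤ/5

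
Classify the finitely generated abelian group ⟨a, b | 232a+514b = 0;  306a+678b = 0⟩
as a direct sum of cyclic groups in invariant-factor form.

Answer: M ≅ ℤ/2 ⊕ ℤ/6

Derivation:
rank_ℚ(R)=2; free=2−2=0
SNF(R) diag = [2, 6] → torsion [2, 6]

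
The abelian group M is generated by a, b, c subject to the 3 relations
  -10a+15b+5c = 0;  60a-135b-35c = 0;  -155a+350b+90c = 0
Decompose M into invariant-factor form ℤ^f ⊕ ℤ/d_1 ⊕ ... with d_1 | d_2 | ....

rank_ℚ(R)=3; free=3−3=0
SNF(R) diag = [5, 5, 10] → torsion [5, 5, 10]

Answer: M ≅ ℤ/5 ⊕ ℤ/5 ⊕ ℤ/10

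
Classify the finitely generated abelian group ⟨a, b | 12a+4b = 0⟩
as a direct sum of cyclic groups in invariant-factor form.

Answer: M ≅ ℤ^1 ⊕ ℤ/4

Derivation:
rank_ℚ(R)=1; free=2−1=1
SNF(R) diag = [4] → torsion [4]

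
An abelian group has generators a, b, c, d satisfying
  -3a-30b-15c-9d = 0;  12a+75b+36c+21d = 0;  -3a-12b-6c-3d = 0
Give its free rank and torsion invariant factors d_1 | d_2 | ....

Answer: M ≅ ℤ^1 ⊕ ℤ/3 ⊕ ℤ/3 ⊕ ℤ/3

Derivation:
rank_ℚ(R)=3; free=4−3=1
SNF(R) diag = [3, 3, 3] → torsion [3, 3, 3]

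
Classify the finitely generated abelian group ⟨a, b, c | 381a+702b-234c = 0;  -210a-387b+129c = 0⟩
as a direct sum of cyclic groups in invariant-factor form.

Answer: M ≅ ℤ^1 ⊕ ℤ/3 ⊕ ℤ/3

Derivation:
rank_ℚ(R)=2; free=3−2=1
SNF(R) diag = [3, 3] → torsion [3, 3]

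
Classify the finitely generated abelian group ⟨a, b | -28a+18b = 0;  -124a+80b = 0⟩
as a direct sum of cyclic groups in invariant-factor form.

rank_ℚ(R)=2; free=2−2=0
SNF(R) diag = [2, 4] → torsion [2, 4]

Answer: M ≅ ℤ/2 ⊕ ℤ/4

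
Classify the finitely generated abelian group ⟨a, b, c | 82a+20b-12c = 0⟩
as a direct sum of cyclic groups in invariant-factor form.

rank_ℚ(R)=1; free=3−1=2
SNF(R) diag = [2] → torsion [2]

Answer: M ≅ ℤ^2 ⊕ ℤ/2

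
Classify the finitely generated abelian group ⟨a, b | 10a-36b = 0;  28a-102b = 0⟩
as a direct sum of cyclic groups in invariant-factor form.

Answer: M ≅ ℤ/2 ⊕ ℤ/6

Derivation:
rank_ℚ(R)=2; free=2−2=0
SNF(R) diag = [2, 6] → torsion [2, 6]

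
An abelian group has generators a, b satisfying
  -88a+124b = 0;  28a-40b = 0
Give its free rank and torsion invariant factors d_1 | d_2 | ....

Answer: M ≅ ℤ/4 ⊕ ℤ/12

Derivation:
rank_ℚ(R)=2; free=2−2=0
SNF(R) diag = [4, 12] → torsion [4, 12]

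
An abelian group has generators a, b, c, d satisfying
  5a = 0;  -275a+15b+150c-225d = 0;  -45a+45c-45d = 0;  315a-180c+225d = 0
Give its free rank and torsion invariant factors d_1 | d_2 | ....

Answer: M ≅ ℤ/5 ⊕ ℤ/15 ⊕ ℤ/45 ⊕ ℤ/45

Derivation:
rank_ℚ(R)=4; free=4−4=0
SNF(R) diag = [5, 15, 45, 45] → torsion [5, 15, 45, 45]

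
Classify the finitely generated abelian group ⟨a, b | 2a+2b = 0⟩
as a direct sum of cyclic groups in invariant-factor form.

rank_ℚ(R)=1; free=2−1=1
SNF(R) diag = [2] → torsion [2]

Answer: M ≅ ℤ^1 ⊕ ℤ/2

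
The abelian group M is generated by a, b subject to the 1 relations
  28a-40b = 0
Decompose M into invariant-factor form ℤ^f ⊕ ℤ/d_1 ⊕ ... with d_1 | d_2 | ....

Answer: M ≅ ℤ^1 ⊕ ℤ/4

Derivation:
rank_ℚ(R)=1; free=2−1=1
SNF(R) diag = [4] → torsion [4]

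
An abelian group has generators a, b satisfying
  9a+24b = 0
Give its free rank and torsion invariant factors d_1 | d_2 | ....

rank_ℚ(R)=1; free=2−1=1
SNF(R) diag = [3] → torsion [3]

Answer: M ≅ ℤ^1 ⊕ ℤ/3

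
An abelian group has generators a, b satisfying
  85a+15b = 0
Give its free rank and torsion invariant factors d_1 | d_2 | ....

Answer: M ≅ ℤ^1 ⊕ ℤ/5

Derivation:
rank_ℚ(R)=1; free=2−1=1
SNF(R) diag = [5] → torsion [5]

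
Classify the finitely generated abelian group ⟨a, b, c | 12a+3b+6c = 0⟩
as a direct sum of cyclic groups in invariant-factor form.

rank_ℚ(R)=1; free=3−1=2
SNF(R) diag = [3] → torsion [3]

Answer: M ≅ ℤ^2 ⊕ ℤ/3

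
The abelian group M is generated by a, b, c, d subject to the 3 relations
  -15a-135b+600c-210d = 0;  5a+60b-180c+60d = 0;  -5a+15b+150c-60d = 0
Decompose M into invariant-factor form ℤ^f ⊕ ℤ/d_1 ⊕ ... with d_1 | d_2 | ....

rank_ℚ(R)=3; free=4−3=1
SNF(R) diag = [5, 15, 30] → torsion [5, 15, 30]

Answer: M ≅ ℤ^1 ⊕ ℤ/5 ⊕ ℤ/15 ⊕ ℤ/30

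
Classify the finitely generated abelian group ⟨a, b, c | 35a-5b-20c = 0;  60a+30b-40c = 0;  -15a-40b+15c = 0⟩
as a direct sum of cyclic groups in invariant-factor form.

Answer: M ≅ ℤ/5 ⊕ ℤ/5 ⊕ ℤ/10

Derivation:
rank_ℚ(R)=3; free=3−3=0
SNF(R) diag = [5, 5, 10] → torsion [5, 5, 10]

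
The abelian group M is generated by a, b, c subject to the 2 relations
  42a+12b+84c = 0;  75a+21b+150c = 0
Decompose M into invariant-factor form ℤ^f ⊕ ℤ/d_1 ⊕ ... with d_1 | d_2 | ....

rank_ℚ(R)=2; free=3−2=1
SNF(R) diag = [3, 6] → torsion [3, 6]

Answer: M ≅ ℤ^1 ⊕ ℤ/3 ⊕ ℤ/6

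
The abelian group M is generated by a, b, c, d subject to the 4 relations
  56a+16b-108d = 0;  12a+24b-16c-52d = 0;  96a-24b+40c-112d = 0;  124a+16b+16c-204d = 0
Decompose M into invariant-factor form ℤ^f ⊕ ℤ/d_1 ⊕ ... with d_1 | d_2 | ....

rank_ℚ(R)=4; free=4−4=0
SNF(R) diag = [4, 4, 8, 8] → torsion [4, 4, 8, 8]

Answer: M ≅ ℤ/4 ⊕ ℤ/4 ⊕ ℤ/8 ⊕ ℤ/8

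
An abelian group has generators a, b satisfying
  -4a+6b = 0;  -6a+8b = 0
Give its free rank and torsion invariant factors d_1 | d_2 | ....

Answer: M ≅ ℤ/2 ⊕ ℤ/2

Derivation:
rank_ℚ(R)=2; free=2−2=0
SNF(R) diag = [2, 2] → torsion [2, 2]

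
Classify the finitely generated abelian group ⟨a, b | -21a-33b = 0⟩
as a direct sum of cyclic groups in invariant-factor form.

Answer: M ≅ ℤ^1 ⊕ ℤ/3

Derivation:
rank_ℚ(R)=1; free=2−1=1
SNF(R) diag = [3] → torsion [3]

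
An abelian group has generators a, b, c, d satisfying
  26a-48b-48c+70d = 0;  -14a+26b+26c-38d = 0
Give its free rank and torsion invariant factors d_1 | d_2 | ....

Answer: M ≅ ℤ^2 ⊕ ℤ/2 ⊕ ℤ/2

Derivation:
rank_ℚ(R)=2; free=4−2=2
SNF(R) diag = [2, 2] → torsion [2, 2]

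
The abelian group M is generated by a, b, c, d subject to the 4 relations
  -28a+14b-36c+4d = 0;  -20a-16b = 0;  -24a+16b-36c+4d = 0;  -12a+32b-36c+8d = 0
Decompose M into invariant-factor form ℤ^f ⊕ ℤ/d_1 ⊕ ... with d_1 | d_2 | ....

Answer: M ≅ ℤ/2 ⊕ ℤ/4 ⊕ ℤ/12 ⊕ ℤ/36

Derivation:
rank_ℚ(R)=4; free=4−4=0
SNF(R) diag = [2, 4, 12, 36] → torsion [2, 4, 12, 36]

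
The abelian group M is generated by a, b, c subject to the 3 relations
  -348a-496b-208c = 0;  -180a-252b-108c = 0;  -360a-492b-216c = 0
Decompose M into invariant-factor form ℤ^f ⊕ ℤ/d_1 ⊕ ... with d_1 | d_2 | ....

Answer: M ≅ ℤ/4 ⊕ ℤ/12 ⊕ ℤ/36

Derivation:
rank_ℚ(R)=3; free=3−3=0
SNF(R) diag = [4, 12, 36] → torsion [4, 12, 36]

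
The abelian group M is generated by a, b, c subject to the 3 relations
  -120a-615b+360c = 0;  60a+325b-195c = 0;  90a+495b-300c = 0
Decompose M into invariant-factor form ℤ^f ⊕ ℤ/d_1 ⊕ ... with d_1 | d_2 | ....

rank_ℚ(R)=3; free=3−3=0
SNF(R) diag = [5, 15, 30] → torsion [5, 15, 30]

Answer: M ≅ ℤ/5 ⊕ ℤ/15 ⊕ ℤ/30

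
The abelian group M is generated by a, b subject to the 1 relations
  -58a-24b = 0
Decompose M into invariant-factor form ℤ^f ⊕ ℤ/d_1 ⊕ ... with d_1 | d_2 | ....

Answer: M ≅ ℤ^1 ⊕ ℤ/2

Derivation:
rank_ℚ(R)=1; free=2−1=1
SNF(R) diag = [2] → torsion [2]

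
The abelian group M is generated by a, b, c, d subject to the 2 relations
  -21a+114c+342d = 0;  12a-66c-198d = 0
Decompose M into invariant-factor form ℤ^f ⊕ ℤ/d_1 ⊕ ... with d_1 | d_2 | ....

Answer: M ≅ ℤ^2 ⊕ ℤ/3 ⊕ ℤ/6

Derivation:
rank_ℚ(R)=2; free=4−2=2
SNF(R) diag = [3, 6] → torsion [3, 6]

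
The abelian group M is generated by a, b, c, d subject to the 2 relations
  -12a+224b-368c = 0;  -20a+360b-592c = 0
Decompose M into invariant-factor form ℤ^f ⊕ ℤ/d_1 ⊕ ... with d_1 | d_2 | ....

Answer: M ≅ ℤ^2 ⊕ ℤ/4 ⊕ ℤ/8

Derivation:
rank_ℚ(R)=2; free=4−2=2
SNF(R) diag = [4, 8] → torsion [4, 8]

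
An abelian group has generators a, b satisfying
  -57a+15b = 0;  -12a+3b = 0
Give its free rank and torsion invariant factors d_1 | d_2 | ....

rank_ℚ(R)=2; free=2−2=0
SNF(R) diag = [3, 3] → torsion [3, 3]

Answer: M ≅ ℤ/3 ⊕ ℤ/3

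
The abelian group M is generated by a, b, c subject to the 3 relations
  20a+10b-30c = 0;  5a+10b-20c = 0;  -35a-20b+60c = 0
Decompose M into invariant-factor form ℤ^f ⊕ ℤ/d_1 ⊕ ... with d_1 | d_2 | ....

Answer: M ≅ ℤ/5 ⊕ ℤ/10 ⊕ ℤ/10

Derivation:
rank_ℚ(R)=3; free=3−3=0
SNF(R) diag = [5, 10, 10] → torsion [5, 10, 10]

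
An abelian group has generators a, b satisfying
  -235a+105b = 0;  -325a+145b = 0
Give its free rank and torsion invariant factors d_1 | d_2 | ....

rank_ℚ(R)=2; free=2−2=0
SNF(R) diag = [5, 10] → torsion [5, 10]

Answer: M ≅ ℤ/5 ⊕ ℤ/10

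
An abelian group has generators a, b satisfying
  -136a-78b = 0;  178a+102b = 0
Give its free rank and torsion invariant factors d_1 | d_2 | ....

rank_ℚ(R)=2; free=2−2=0
SNF(R) diag = [2, 6] → torsion [2, 6]

Answer: M ≅ ℤ/2 ⊕ ℤ/6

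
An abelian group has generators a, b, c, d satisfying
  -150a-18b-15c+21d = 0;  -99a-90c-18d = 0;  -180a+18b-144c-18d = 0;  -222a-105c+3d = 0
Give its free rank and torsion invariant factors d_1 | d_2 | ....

rank_ℚ(R)=4; free=4−4=0
SNF(R) diag = [3, 9, 18, 54] → torsion [3, 9, 18, 54]

Answer: M ≅ ℤ/3 ⊕ ℤ/9 ⊕ ℤ/18 ⊕ ℤ/54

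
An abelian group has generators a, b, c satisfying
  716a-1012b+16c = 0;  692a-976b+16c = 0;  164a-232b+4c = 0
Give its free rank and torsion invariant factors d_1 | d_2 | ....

Answer: M ≅ ℤ/4 ⊕ ℤ/12 ⊕ ℤ/12

Derivation:
rank_ℚ(R)=3; free=3−3=0
SNF(R) diag = [4, 12, 12] → torsion [4, 12, 12]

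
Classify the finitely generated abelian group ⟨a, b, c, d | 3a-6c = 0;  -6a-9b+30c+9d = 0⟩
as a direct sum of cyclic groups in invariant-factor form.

rank_ℚ(R)=2; free=4−2=2
SNF(R) diag = [3, 9] → torsion [3, 9]

Answer: M ≅ ℤ^2 ⊕ ℤ/3 ⊕ ℤ/9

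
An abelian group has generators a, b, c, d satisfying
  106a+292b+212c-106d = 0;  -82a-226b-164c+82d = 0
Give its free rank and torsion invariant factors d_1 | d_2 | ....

Answer: M ≅ ℤ^2 ⊕ ℤ/2 ⊕ ℤ/6

Derivation:
rank_ℚ(R)=2; free=4−2=2
SNF(R) diag = [2, 6] → torsion [2, 6]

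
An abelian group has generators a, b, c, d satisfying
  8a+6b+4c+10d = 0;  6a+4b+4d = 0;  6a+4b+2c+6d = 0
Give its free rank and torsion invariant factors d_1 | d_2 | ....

rank_ℚ(R)=3; free=4−3=1
SNF(R) diag = [2, 2, 2] → torsion [2, 2, 2]

Answer: M ≅ ℤ^1 ⊕ ℤ/2 ⊕ ℤ/2 ⊕ ℤ/2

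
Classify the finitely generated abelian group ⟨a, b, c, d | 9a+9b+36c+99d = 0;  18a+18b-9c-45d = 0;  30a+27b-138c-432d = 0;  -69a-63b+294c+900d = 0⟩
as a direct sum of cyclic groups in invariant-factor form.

rank_ℚ(R)=4; free=4−4=0
SNF(R) diag = [3, 9, 27, 81] → torsion [3, 9, 27, 81]

Answer: M ≅ ℤ/3 ⊕ ℤ/9 ⊕ ℤ/27 ⊕ ℤ/81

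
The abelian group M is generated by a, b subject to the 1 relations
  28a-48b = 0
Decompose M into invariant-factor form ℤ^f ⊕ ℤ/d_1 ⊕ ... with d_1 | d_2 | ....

Answer: M ≅ ℤ^1 ⊕ ℤ/4

Derivation:
rank_ℚ(R)=1; free=2−1=1
SNF(R) diag = [4] → torsion [4]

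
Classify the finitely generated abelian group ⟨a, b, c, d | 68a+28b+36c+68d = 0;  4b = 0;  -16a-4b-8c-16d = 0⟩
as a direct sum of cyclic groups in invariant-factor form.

rank_ℚ(R)=3; free=4−3=1
SNF(R) diag = [4, 4, 8] → torsion [4, 4, 8]

Answer: M ≅ ℤ^1 ⊕ ℤ/4 ⊕ ℤ/4 ⊕ ℤ/8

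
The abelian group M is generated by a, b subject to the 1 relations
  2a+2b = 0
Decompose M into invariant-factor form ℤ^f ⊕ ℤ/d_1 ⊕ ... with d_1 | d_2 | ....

rank_ℚ(R)=1; free=2−1=1
SNF(R) diag = [2] → torsion [2]

Answer: M ≅ ℤ^1 ⊕ ℤ/2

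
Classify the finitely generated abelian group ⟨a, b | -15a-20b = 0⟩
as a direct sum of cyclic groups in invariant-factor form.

Answer: M ≅ ℤ^1 ⊕ ℤ/5

Derivation:
rank_ℚ(R)=1; free=2−1=1
SNF(R) diag = [5] → torsion [5]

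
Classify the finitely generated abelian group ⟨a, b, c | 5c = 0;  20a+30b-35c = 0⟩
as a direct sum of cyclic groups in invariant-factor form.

Answer: M ≅ ℤ^1 ⊕ ℤ/5 ⊕ ℤ/10

Derivation:
rank_ℚ(R)=2; free=3−2=1
SNF(R) diag = [5, 10] → torsion [5, 10]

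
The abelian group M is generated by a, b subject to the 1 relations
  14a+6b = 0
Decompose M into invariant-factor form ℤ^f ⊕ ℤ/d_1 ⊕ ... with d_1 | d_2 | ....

rank_ℚ(R)=1; free=2−1=1
SNF(R) diag = [2] → torsion [2]

Answer: M ≅ ℤ^1 ⊕ ℤ/2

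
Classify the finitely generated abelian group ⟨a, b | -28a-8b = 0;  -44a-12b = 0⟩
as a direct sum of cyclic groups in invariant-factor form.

rank_ℚ(R)=2; free=2−2=0
SNF(R) diag = [4, 4] → torsion [4, 4]

Answer: M ≅ ℤ/4 ⊕ ℤ/4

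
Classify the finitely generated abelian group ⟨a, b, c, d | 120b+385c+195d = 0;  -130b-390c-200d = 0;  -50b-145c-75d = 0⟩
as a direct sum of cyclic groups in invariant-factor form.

rank_ℚ(R)=3; free=4−3=1
SNF(R) diag = [5, 10, 10] → torsion [5, 10, 10]

Answer: M ≅ ℤ^1 ⊕ ℤ/5 ⊕ ℤ/10 ⊕ ℤ/10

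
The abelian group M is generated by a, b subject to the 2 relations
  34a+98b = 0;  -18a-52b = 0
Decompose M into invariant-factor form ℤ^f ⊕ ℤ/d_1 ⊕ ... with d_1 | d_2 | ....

Answer: M ≅ ℤ/2 ⊕ ℤ/2

Derivation:
rank_ℚ(R)=2; free=2−2=0
SNF(R) diag = [2, 2] → torsion [2, 2]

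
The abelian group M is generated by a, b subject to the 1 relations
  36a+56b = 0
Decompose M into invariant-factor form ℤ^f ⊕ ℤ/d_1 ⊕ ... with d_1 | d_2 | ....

Answer: M ≅ ℤ^1 ⊕ ℤ/4

Derivation:
rank_ℚ(R)=1; free=2−1=1
SNF(R) diag = [4] → torsion [4]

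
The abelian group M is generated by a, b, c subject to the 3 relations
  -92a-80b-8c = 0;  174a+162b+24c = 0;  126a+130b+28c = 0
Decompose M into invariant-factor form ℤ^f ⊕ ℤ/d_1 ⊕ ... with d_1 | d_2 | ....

rank_ℚ(R)=3; free=3−3=0
SNF(R) diag = [2, 4, 12] → torsion [2, 4, 12]

Answer: M ≅ ℤ/2 ⊕ ℤ/4 ⊕ ℤ/12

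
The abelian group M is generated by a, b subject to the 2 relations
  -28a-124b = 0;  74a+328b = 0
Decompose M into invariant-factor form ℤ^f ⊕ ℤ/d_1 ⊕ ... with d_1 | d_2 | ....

rank_ℚ(R)=2; free=2−2=0
SNF(R) diag = [2, 4] → torsion [2, 4]

Answer: M ≅ ℤ/2 ⊕ ℤ/4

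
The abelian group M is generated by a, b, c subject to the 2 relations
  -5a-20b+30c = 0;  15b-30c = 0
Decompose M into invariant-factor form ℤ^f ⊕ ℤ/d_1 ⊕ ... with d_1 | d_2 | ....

rank_ℚ(R)=2; free=3−2=1
SNF(R) diag = [5, 15] → torsion [5, 15]

Answer: M ≅ ℤ^1 ⊕ ℤ/5 ⊕ ℤ/15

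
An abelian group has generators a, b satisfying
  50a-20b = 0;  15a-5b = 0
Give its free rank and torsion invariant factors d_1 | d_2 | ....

rank_ℚ(R)=2; free=2−2=0
SNF(R) diag = [5, 10] → torsion [5, 10]

Answer: M ≅ ℤ/5 ⊕ ℤ/10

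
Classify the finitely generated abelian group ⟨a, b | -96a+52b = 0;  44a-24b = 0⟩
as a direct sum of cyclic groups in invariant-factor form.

rank_ℚ(R)=2; free=2−2=0
SNF(R) diag = [4, 4] → torsion [4, 4]

Answer: M ≅ ℤ/4 ⊕ ℤ/4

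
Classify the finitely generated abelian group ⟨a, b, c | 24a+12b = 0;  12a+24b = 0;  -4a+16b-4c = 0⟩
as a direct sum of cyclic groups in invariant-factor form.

rank_ℚ(R)=3; free=3−3=0
SNF(R) diag = [4, 12, 36] → torsion [4, 12, 36]

Answer: M ≅ ℤ/4 ⊕ ℤ/12 ⊕ ℤ/36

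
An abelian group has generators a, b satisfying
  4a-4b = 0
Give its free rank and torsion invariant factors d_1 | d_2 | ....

rank_ℚ(R)=1; free=2−1=1
SNF(R) diag = [4] → torsion [4]

Answer: M ≅ ℤ^1 ⊕ ℤ/4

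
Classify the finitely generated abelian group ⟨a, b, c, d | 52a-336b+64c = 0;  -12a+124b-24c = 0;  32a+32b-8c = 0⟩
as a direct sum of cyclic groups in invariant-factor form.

Answer: M ≅ ℤ^1 ⊕ ℤ/4 ⊕ ℤ/4 ⊕ ℤ/8

Derivation:
rank_ℚ(R)=3; free=4−3=1
SNF(R) diag = [4, 4, 8] → torsion [4, 4, 8]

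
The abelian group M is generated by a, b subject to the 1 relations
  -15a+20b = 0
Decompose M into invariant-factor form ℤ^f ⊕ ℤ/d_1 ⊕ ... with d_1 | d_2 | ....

Answer: M ≅ ℤ^1 ⊕ ℤ/5

Derivation:
rank_ℚ(R)=1; free=2−1=1
SNF(R) diag = [5] → torsion [5]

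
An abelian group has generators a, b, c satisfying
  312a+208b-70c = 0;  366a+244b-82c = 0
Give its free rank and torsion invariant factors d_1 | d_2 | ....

rank_ℚ(R)=2; free=3−2=1
SNF(R) diag = [2, 6] → torsion [2, 6]

Answer: M ≅ ℤ^1 ⊕ ℤ/2 ⊕ ℤ/6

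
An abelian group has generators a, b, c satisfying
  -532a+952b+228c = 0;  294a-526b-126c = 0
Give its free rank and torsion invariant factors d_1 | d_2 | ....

Answer: M ≅ ℤ^1 ⊕ ℤ/2 ⊕ ℤ/4

Derivation:
rank_ℚ(R)=2; free=3−2=1
SNF(R) diag = [2, 4] → torsion [2, 4]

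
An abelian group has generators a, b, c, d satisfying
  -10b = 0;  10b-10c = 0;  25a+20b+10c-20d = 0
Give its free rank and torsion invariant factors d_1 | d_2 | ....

rank_ℚ(R)=3; free=4−3=1
SNF(R) diag = [5, 10, 10] → torsion [5, 10, 10]

Answer: M ≅ ℤ^1 ⊕ ℤ/5 ⊕ ℤ/10 ⊕ ℤ/10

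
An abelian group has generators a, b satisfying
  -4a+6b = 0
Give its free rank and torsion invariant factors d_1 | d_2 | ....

rank_ℚ(R)=1; free=2−1=1
SNF(R) diag = [2] → torsion [2]

Answer: M ≅ ℤ^1 ⊕ ℤ/2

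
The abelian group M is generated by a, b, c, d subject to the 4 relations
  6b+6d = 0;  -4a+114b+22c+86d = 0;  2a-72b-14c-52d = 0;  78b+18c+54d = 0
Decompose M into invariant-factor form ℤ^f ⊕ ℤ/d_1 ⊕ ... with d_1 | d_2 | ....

rank_ℚ(R)=4; free=4−4=0
SNF(R) diag = [2, 6, 6, 12] → torsion [2, 6, 6, 12]

Answer: M ≅ ℤ/2 ⊕ ℤ/6 ⊕ ℤ/6 ⊕ ℤ/12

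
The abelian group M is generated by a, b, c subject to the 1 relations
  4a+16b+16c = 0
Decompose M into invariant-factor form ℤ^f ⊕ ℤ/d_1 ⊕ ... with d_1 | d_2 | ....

rank_ℚ(R)=1; free=3−1=2
SNF(R) diag = [4] → torsion [4]

Answer: M ≅ ℤ^2 ⊕ ℤ/4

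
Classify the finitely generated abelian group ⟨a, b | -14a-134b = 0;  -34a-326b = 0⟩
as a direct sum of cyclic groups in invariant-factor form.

Answer: M ≅ ℤ/2 ⊕ ℤ/4

Derivation:
rank_ℚ(R)=2; free=2−2=0
SNF(R) diag = [2, 4] → torsion [2, 4]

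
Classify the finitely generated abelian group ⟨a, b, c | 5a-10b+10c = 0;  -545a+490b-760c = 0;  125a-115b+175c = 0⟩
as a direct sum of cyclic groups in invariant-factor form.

rank_ℚ(R)=3; free=3−3=0
SNF(R) diag = [5, 15, 30] → torsion [5, 15, 30]

Answer: M ≅ ℤ/5 ⊕ ℤ/15 ⊕ ℤ/30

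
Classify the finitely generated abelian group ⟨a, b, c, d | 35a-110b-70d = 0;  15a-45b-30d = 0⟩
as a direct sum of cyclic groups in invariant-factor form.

rank_ℚ(R)=2; free=4−2=2
SNF(R) diag = [5, 15] → torsion [5, 15]

Answer: M ≅ ℤ^2 ⊕ ℤ/5 ⊕ ℤ/15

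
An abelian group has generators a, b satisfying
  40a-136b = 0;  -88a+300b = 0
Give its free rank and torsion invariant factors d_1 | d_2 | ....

rank_ℚ(R)=2; free=2−2=0
SNF(R) diag = [4, 8] → torsion [4, 8]

Answer: M ≅ ℤ/4 ⊕ ℤ/8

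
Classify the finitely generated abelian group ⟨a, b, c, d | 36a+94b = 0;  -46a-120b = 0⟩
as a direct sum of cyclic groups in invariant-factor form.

Answer: M ≅ ℤ^2 ⊕ ℤ/2 ⊕ ℤ/2

Derivation:
rank_ℚ(R)=2; free=4−2=2
SNF(R) diag = [2, 2] → torsion [2, 2]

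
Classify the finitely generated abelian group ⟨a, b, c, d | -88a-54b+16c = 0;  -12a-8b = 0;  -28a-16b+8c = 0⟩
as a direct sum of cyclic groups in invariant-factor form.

rank_ℚ(R)=3; free=4−3=1
SNF(R) diag = [2, 4, 8] → torsion [2, 4, 8]

Answer: M ≅ ℤ^1 ⊕ ℤ/2 ⊕ ℤ/4 ⊕ ℤ/8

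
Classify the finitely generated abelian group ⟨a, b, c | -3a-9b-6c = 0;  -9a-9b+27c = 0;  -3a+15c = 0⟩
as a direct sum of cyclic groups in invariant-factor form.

rank_ℚ(R)=3; free=3−3=0
SNF(R) diag = [3, 3, 9] → torsion [3, 3, 9]

Answer: M ≅ ℤ/3 ⊕ ℤ/3 ⊕ ℤ/9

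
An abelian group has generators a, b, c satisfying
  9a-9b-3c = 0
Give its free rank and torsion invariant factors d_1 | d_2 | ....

rank_ℚ(R)=1; free=3−1=2
SNF(R) diag = [3] → torsion [3]

Answer: M ≅ ℤ^2 ⊕ ℤ/3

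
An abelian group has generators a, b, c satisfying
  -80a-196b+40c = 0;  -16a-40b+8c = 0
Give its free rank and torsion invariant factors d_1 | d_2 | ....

Answer: M ≅ ℤ^1 ⊕ ℤ/4 ⊕ ℤ/8

Derivation:
rank_ℚ(R)=2; free=3−2=1
SNF(R) diag = [4, 8] → torsion [4, 8]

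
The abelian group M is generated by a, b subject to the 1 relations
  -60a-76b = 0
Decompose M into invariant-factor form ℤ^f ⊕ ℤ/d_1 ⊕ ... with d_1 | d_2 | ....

Answer: M ≅ ℤ^1 ⊕ ℤ/4

Derivation:
rank_ℚ(R)=1; free=2−1=1
SNF(R) diag = [4] → torsion [4]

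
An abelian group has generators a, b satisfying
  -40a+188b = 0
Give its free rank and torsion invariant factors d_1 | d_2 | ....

Answer: M ≅ ℤ^1 ⊕ ℤ/4

Derivation:
rank_ℚ(R)=1; free=2−1=1
SNF(R) diag = [4] → torsion [4]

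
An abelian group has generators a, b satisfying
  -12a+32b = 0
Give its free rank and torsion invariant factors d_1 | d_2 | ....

Answer: M ≅ ℤ^1 ⊕ ℤ/4

Derivation:
rank_ℚ(R)=1; free=2−1=1
SNF(R) diag = [4] → torsion [4]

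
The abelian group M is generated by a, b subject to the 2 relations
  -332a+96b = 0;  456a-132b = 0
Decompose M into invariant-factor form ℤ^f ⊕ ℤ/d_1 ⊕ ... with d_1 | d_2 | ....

Answer: M ≅ ℤ/4 ⊕ ℤ/12

Derivation:
rank_ℚ(R)=2; free=2−2=0
SNF(R) diag = [4, 12] → torsion [4, 12]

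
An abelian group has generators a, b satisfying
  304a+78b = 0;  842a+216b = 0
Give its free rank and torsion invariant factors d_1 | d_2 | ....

rank_ℚ(R)=2; free=2−2=0
SNF(R) diag = [2, 6] → torsion [2, 6]

Answer: M ≅ ℤ/2 ⊕ ℤ/6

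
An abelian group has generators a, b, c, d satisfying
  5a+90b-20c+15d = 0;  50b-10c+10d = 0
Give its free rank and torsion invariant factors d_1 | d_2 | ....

rank_ℚ(R)=2; free=4−2=2
SNF(R) diag = [5, 10] → torsion [5, 10]

Answer: M ≅ ℤ^2 ⊕ ℤ/5 ⊕ ℤ/10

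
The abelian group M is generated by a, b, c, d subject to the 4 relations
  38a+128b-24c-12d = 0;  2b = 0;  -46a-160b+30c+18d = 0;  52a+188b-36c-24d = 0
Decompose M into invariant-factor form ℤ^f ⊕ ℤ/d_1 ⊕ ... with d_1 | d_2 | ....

rank_ℚ(R)=4; free=4−4=0
SNF(R) diag = [2, 2, 6, 12] → torsion [2, 2, 6, 12]

Answer: M ≅ ℤ/2 ⊕ ℤ/2 ⊕ ℤ/6 ⊕ ℤ/12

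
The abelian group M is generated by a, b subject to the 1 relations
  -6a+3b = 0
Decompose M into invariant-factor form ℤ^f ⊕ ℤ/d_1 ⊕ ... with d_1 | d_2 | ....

rank_ℚ(R)=1; free=2−1=1
SNF(R) diag = [3] → torsion [3]

Answer: M ≅ ℤ^1 ⊕ ℤ/3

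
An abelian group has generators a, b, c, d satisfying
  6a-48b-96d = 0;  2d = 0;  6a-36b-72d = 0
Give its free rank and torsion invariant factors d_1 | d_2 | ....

rank_ℚ(R)=3; free=4−3=1
SNF(R) diag = [2, 6, 12] → torsion [2, 6, 12]

Answer: M ≅ ℤ^1 ⊕ ℤ/2 ⊕ ℤ/6 ⊕ ℤ/12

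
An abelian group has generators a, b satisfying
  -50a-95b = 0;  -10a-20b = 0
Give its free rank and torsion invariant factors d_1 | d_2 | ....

rank_ℚ(R)=2; free=2−2=0
SNF(R) diag = [5, 10] → torsion [5, 10]

Answer: M ≅ ℤ/5 ⊕ ℤ/10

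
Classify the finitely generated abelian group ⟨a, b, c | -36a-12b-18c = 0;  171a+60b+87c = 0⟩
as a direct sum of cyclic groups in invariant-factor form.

Answer: M ≅ ℤ^1 ⊕ ℤ/3 ⊕ ℤ/6

Derivation:
rank_ℚ(R)=2; free=3−2=1
SNF(R) diag = [3, 6] → torsion [3, 6]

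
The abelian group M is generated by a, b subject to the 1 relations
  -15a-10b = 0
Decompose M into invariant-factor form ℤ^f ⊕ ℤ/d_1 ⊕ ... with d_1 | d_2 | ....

Answer: M ≅ ℤ^1 ⊕ ℤ/5

Derivation:
rank_ℚ(R)=1; free=2−1=1
SNF(R) diag = [5] → torsion [5]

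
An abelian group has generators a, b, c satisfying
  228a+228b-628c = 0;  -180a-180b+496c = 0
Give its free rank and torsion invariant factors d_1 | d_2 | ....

Answer: M ≅ ℤ^1 ⊕ ℤ/4 ⊕ ℤ/12

Derivation:
rank_ℚ(R)=2; free=3−2=1
SNF(R) diag = [4, 12] → torsion [4, 12]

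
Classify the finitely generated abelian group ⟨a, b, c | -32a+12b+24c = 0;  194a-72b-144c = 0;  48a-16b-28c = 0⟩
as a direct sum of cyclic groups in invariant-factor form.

Answer: M ≅ ℤ/2 ⊕ ℤ/4 ⊕ ℤ/12

Derivation:
rank_ℚ(R)=3; free=3−3=0
SNF(R) diag = [2, 4, 12] → torsion [2, 4, 12]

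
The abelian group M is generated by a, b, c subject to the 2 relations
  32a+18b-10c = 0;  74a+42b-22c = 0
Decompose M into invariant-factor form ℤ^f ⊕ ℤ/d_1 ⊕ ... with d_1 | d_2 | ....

Answer: M ≅ ℤ^1 ⊕ ℤ/2 ⊕ ℤ/6

Derivation:
rank_ℚ(R)=2; free=3−2=1
SNF(R) diag = [2, 6] → torsion [2, 6]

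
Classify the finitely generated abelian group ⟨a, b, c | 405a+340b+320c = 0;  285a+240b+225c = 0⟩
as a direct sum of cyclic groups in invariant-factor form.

rank_ℚ(R)=2; free=3−2=1
SNF(R) diag = [5, 15] → torsion [5, 15]

Answer: M ≅ ℤ^1 ⊕ ℤ/5 ⊕ ℤ/15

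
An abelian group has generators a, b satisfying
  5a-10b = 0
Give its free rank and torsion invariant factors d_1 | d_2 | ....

rank_ℚ(R)=1; free=2−1=1
SNF(R) diag = [5] → torsion [5]

Answer: M ≅ ℤ^1 ⊕ ℤ/5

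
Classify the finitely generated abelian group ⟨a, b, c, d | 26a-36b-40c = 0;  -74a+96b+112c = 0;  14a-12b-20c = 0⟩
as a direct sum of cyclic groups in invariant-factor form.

rank_ℚ(R)=3; free=4−3=1
SNF(R) diag = [2, 4, 12] → torsion [2, 4, 12]

Answer: M ≅ ℤ^1 ⊕ ℤ/2 ⊕ ℤ/4 ⊕ ℤ/12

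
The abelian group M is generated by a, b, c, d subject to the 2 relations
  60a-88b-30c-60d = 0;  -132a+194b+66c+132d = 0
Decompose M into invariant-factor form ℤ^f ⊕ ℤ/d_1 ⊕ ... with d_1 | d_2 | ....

rank_ℚ(R)=2; free=4−2=2
SNF(R) diag = [2, 6] → torsion [2, 6]

Answer: M ≅ ℤ^2 ⊕ ℤ/2 ⊕ ℤ/6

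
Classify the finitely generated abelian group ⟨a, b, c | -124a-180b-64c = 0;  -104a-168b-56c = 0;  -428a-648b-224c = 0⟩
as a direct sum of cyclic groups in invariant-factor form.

Answer: M ≅ ℤ/4 ⊕ ℤ/12 ⊕ ℤ/24

Derivation:
rank_ℚ(R)=3; free=3−3=0
SNF(R) diag = [4, 12, 24] → torsion [4, 12, 24]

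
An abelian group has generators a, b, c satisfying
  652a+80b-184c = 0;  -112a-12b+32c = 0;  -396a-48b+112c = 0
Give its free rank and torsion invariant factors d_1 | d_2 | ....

Answer: M ≅ ℤ/4 ⊕ ℤ/4 ⊕ ℤ/8

Derivation:
rank_ℚ(R)=3; free=3−3=0
SNF(R) diag = [4, 4, 8] → torsion [4, 4, 8]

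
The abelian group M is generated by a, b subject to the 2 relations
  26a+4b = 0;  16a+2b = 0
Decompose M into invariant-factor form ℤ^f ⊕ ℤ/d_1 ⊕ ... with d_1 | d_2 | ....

rank_ℚ(R)=2; free=2−2=0
SNF(R) diag = [2, 6] → torsion [2, 6]

Answer: M ≅ ℤ/2 ⊕ ℤ/6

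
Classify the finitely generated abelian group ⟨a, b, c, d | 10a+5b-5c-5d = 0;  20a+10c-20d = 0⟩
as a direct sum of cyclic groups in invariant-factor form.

rank_ℚ(R)=2; free=4−2=2
SNF(R) diag = [5, 10] → torsion [5, 10]

Answer: M ≅ ℤ^2 ⊕ ℤ/5 ⊕ ℤ/10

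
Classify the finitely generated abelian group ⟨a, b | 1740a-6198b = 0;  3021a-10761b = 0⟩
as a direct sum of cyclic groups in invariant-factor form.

Answer: M ≅ ℤ/3 ⊕ ℤ/6

Derivation:
rank_ℚ(R)=2; free=2−2=0
SNF(R) diag = [3, 6] → torsion [3, 6]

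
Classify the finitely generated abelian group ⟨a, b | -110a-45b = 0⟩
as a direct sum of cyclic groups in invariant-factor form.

rank_ℚ(R)=1; free=2−1=1
SNF(R) diag = [5] → torsion [5]

Answer: M ≅ ℤ^1 ⊕ ℤ/5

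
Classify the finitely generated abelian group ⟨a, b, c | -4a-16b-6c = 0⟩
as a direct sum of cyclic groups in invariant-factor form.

rank_ℚ(R)=1; free=3−1=2
SNF(R) diag = [2] → torsion [2]

Answer: M ≅ ℤ^2 ⊕ ℤ/2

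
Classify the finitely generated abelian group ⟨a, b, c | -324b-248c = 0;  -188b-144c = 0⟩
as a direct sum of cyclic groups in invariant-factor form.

rank_ℚ(R)=2; free=3−2=1
SNF(R) diag = [4, 8] → torsion [4, 8]

Answer: M ≅ ℤ^1 ⊕ ℤ/4 ⊕ ℤ/8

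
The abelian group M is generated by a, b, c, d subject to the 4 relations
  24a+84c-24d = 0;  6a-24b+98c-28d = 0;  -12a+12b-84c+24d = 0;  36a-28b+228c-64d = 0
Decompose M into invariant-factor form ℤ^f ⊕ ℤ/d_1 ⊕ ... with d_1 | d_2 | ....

rank_ℚ(R)=4; free=4−4=0
SNF(R) diag = [2, 4, 12, 24] → torsion [2, 4, 12, 24]

Answer: M ≅ ℤ/2 ⊕ ℤ/4 ⊕ ℤ/12 ⊕ ℤ/24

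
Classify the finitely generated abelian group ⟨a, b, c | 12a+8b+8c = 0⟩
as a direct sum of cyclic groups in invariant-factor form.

Answer: M ≅ ℤ^2 ⊕ ℤ/4

Derivation:
rank_ℚ(R)=1; free=3−1=2
SNF(R) diag = [4] → torsion [4]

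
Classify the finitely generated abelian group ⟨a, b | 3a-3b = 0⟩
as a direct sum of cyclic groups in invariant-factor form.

rank_ℚ(R)=1; free=2−1=1
SNF(R) diag = [3] → torsion [3]

Answer: M ≅ ℤ^1 ⊕ ℤ/3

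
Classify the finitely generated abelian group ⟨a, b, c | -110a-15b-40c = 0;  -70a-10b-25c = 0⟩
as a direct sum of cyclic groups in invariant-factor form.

rank_ℚ(R)=2; free=3−2=1
SNF(R) diag = [5, 5] → torsion [5, 5]

Answer: M ≅ ℤ^1 ⊕ ℤ/5 ⊕ ℤ/5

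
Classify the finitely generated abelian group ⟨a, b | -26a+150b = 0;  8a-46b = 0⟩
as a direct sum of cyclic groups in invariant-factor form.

Answer: M ≅ ℤ/2 ⊕ ℤ/2

Derivation:
rank_ℚ(R)=2; free=2−2=0
SNF(R) diag = [2, 2] → torsion [2, 2]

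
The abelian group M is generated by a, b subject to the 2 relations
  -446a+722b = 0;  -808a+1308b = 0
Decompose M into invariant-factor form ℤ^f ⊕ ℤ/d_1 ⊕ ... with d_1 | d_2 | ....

Answer: M ≅ ℤ/2 ⊕ ℤ/4

Derivation:
rank_ℚ(R)=2; free=2−2=0
SNF(R) diag = [2, 4] → torsion [2, 4]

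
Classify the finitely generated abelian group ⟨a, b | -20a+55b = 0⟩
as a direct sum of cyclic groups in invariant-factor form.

rank_ℚ(R)=1; free=2−1=1
SNF(R) diag = [5] → torsion [5]

Answer: M ≅ ℤ^1 ⊕ ℤ/5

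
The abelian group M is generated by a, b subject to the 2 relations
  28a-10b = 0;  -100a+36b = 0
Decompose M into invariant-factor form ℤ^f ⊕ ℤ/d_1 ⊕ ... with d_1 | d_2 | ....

Answer: M ≅ ℤ/2 ⊕ ℤ/4

Derivation:
rank_ℚ(R)=2; free=2−2=0
SNF(R) diag = [2, 4] → torsion [2, 4]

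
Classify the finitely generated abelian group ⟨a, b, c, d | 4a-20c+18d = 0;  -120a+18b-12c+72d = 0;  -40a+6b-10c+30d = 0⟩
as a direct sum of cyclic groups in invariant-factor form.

rank_ℚ(R)=3; free=4−3=1
SNF(R) diag = [2, 6, 18] → torsion [2, 6, 18]

Answer: M ≅ ℤ^1 ⊕ ℤ/2 ⊕ ℤ/6 ⊕ ℤ/18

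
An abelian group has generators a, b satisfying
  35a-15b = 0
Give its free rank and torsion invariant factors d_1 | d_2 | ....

Answer: M ≅ ℤ^1 ⊕ ℤ/5

Derivation:
rank_ℚ(R)=1; free=2−1=1
SNF(R) diag = [5] → torsion [5]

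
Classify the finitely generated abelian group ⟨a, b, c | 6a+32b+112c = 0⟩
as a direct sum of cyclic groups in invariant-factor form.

rank_ℚ(R)=1; free=3−1=2
SNF(R) diag = [2] → torsion [2]

Answer: M ≅ ℤ^2 ⊕ ℤ/2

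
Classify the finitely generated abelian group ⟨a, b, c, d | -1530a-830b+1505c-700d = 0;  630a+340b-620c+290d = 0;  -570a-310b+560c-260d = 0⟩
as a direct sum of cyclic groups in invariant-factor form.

Answer: M ≅ ℤ^1 ⊕ ℤ/5 ⊕ ℤ/10 ⊕ ℤ/30

Derivation:
rank_ℚ(R)=3; free=4−3=1
SNF(R) diag = [5, 10, 30] → torsion [5, 10, 30]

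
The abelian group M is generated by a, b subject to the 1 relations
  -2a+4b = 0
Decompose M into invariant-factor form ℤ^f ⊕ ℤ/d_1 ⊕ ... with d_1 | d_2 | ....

rank_ℚ(R)=1; free=2−1=1
SNF(R) diag = [2] → torsion [2]

Answer: M ≅ ℤ^1 ⊕ ℤ/2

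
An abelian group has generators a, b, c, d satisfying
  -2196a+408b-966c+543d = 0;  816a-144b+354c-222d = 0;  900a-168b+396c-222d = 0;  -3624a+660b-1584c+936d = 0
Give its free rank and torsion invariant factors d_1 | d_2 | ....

rank_ℚ(R)=4; free=4−4=0
SNF(R) diag = [3, 6, 12, 36] → torsion [3, 6, 12, 36]

Answer: M ≅ ℤ/3 ⊕ ℤ/6 ⊕ ℤ/12 ⊕ ℤ/36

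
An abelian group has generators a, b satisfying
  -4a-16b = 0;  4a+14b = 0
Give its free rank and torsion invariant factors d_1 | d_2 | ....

Answer: M ≅ ℤ/2 ⊕ ℤ/4

Derivation:
rank_ℚ(R)=2; free=2−2=0
SNF(R) diag = [2, 4] → torsion [2, 4]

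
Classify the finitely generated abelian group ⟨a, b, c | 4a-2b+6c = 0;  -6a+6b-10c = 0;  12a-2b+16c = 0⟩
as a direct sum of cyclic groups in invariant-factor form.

rank_ℚ(R)=3; free=3−3=0
SNF(R) diag = [2, 2, 2] → torsion [2, 2, 2]

Answer: M ≅ ℤ/2 ⊕ ℤ/2 ⊕ ℤ/2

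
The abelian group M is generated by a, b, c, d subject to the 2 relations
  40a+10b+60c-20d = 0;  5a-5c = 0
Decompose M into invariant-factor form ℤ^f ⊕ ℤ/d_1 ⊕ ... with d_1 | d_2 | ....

Answer: M ≅ ℤ^2 ⊕ ℤ/5 ⊕ ℤ/10

Derivation:
rank_ℚ(R)=2; free=4−2=2
SNF(R) diag = [5, 10] → torsion [5, 10]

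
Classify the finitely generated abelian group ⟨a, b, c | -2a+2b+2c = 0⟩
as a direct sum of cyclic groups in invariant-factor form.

Answer: M ≅ ℤ^2 ⊕ ℤ/2

Derivation:
rank_ℚ(R)=1; free=3−1=2
SNF(R) diag = [2] → torsion [2]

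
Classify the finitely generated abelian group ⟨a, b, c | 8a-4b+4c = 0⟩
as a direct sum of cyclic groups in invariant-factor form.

rank_ℚ(R)=1; free=3−1=2
SNF(R) diag = [4] → torsion [4]

Answer: M ≅ ℤ^2 ⊕ ℤ/4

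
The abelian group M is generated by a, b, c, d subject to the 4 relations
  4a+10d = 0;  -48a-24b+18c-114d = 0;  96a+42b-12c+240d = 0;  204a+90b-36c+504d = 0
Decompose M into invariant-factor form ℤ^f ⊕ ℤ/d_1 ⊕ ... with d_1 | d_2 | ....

rank_ℚ(R)=4; free=4−4=0
SNF(R) diag = [2, 6, 6, 12] → torsion [2, 6, 6, 12]

Answer: M ≅ ℤ/2 ⊕ ℤ/6 ⊕ ℤ/6 ⊕ ℤ/12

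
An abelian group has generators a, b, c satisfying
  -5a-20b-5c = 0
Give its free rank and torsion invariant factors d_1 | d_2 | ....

rank_ℚ(R)=1; free=3−1=2
SNF(R) diag = [5] → torsion [5]

Answer: M ≅ ℤ^2 ⊕ ℤ/5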